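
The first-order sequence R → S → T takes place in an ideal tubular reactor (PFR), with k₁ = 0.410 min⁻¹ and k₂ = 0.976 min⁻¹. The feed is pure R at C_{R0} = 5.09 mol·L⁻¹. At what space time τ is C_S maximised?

Setting dC_S/dτ = 0 gives τ_opt = ln(k₂/k₁)/(k₂−k₁).
= ln(0.976/0.410)/(0.976−0.410) = ln(2.380)/0.5660 = 0.8673/0.5660 = 1.53 min.

1.53 min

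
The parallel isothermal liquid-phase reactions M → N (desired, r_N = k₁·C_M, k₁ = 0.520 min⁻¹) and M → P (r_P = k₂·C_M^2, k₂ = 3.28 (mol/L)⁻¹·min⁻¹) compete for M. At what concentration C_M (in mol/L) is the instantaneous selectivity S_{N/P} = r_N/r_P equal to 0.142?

1.12 mol/L

S_{N/P} = (k₁/k₂)·C_M⁻¹ ⇒ C_M = (S·k₂/k₁)^(-1).
= (0.142×3.28/0.520)^(-1) = (0.8957)^(-1) = 1.12 mol/L.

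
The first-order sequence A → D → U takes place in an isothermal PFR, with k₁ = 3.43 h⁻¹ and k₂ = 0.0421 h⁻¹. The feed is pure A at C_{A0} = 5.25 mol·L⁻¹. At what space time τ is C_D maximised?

1.30 h

The intermediate peaks when r₁ = r₂, i.e. k₁e^(−k₁τ) = k₂e^(−k₂τ), giving τ_opt = ln(k₂/k₁)/(k₂−k₁).
= ln(0.0421/3.43)/(0.0421−3.43) = ln(0.01227)/-3.388 = -4.400/-3.388 = 1.30 h.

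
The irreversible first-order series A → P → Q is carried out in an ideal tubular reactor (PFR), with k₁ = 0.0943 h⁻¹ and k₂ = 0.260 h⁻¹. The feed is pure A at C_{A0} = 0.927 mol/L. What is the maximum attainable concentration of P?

0.189 mol/L

At the optimum, C_{P,max}/C_{A0} = (k₁/k₂)^[k₂/(k₂−k₁)].
= (0.0943/0.260)^(0.260/(0.260−0.0943)) = (0.3627)^(1.569) = 0.2036.
C_{P,max} = 0.2036×0.927 = 0.189 mol/L.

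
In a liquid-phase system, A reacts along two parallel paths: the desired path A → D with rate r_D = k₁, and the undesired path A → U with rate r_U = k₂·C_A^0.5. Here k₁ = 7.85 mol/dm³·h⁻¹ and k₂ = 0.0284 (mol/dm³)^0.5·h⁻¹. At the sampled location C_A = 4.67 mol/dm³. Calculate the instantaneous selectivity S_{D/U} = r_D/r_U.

128

S_{D/U} = r_D/r_U = (k₁)/(k₂·C_A^0.5) = (k₁/k₂)·C_A^-0.5.
= (7.85) / (0.0284×4.670^0.5) = 7.850/0.06137 = 128.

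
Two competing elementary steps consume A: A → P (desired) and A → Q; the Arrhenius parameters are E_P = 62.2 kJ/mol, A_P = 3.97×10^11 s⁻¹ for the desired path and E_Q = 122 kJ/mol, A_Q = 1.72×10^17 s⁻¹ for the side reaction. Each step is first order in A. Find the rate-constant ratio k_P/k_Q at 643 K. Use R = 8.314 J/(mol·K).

k_P/k_Q = (A_P/A_Q)·exp[−(E_P−E_Q)/(RT)] = (A_P/A_Q)·exp[(E_Q−E_P)/(RT)].
(E_Q−E_P)/(RT) = (122−62.2)×10³/(8.314×643) = 59800/5346 = 11.19.
k_P/k_Q = (3.97×10^11/1.72×10^17)·exp(11.19) = 2.308×10^-6 × 72124 = 0.166.
Since E_P < E_Q, lowering the temperature improves selectivity toward P.

0.166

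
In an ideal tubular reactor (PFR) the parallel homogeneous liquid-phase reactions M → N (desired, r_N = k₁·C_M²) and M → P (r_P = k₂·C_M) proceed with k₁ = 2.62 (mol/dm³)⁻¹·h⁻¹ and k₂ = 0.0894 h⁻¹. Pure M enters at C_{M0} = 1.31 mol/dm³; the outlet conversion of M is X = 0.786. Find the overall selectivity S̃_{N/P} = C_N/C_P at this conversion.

C_M = C_{M0}(1−X) = 0.2803 mol/dm³.
Along a PFR/batch, dC_P/dC_M = −r_P/(r_N+r_P) = −k₂/(k₂+k₁·C_M).
Integrating from C_{M0} to C_M: C_P = (0.0894/2.62)·ln[(0.0894+2.62·1.31)/(0.0894+2.62·0.280)] = 0.03412·ln(3.522/0.8239) = 0.04957 mol/dm³.
Then C_N = (C_{M0}−C_M) − C_P = 1.030 − 0.04957 = 0.9801 mol/dm³.
S̃_{N/P} = C_N/C_P = 0.9801/0.04957 = 19.8.

19.8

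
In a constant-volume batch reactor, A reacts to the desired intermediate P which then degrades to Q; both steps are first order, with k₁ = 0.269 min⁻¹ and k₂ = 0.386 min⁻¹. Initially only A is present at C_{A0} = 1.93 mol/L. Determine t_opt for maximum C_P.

Setting dC_P/dt = 0 gives t_opt = ln(k₂/k₁)/(k₂−k₁).
= ln(0.386/0.269)/(0.386−0.269) = ln(1.435)/0.1170 = 0.3611/0.1170 = 3.09 min.

3.09 min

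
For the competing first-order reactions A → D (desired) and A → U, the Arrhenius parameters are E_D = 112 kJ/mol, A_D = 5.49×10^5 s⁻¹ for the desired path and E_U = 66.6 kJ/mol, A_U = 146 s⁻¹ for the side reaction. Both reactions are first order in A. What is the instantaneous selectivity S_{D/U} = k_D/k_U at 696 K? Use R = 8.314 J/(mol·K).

1.47

Since both paths have the same order in A, the concentration cancels and S_{D/U} = k_D/k_U = (A_D/A_U)·exp[(E_U−E_D)/(RT)].
(E_U−E_D)/(RT) = (66.6−112)×10³/(8.314×696) = -45400/5787 = -7.846.
k_D/k_U = (5.49×10^5/146)·exp(-7.846) = 3760 × 3.914×10^-4 = 1.47.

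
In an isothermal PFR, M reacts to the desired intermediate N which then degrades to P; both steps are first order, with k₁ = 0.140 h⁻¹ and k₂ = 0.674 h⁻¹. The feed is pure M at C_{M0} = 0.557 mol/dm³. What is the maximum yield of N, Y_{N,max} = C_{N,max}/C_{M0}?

Evaluating C_N at τ_opt = ln(k₂/k₁)/(k₂−k₁) gives C_{N,max}/C_{M0} = (k₁/k₂)^[k₂/(k₂−k₁)].
= (0.140/0.674)^(0.674/(0.674−0.140)) = (0.2077)^(1.262) = 0.1376.

0.138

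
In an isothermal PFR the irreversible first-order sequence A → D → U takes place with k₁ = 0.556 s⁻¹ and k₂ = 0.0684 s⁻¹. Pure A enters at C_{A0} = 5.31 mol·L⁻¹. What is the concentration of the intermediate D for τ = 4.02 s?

For first-order series with pure A initially, C_D(τ) = k₁C_{A0}/(k₂−k₁)·(e^(−k₁τ) − e^(−k₂τ)).
e^(−k₁τ) = e^(−0.556×4.02) = e^(−2.235) = 0.1070; e^(−k₂τ) = e^(−0.2750) = 0.7596.
C_D = 0.556×5.31/(0.0684−0.556) × (0.1070−0.7596) = (-6.055)×(-0.6526) = 3.952 mol·L⁻¹.

3.95 mol·L⁻¹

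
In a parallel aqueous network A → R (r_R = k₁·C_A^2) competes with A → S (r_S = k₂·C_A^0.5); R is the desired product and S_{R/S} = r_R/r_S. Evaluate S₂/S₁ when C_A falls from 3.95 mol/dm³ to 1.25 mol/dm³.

S_{R/S} = (k₁/k₂)·C_A^1.5, so S₂/S₁ = (C_{A,2}/C_{A,1})^1.5.
= (1.25/3.95)^1.5 = (0.3165)^1.5 = 0.178.

0.178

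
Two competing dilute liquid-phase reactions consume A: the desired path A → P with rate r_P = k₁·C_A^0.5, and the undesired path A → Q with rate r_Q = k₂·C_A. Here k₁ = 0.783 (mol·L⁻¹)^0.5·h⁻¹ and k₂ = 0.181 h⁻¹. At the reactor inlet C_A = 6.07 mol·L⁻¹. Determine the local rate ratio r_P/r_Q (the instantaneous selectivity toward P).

S_{P/Q} = r_P/r_Q = (k₁·C_A^0.5)/(k₂·C_A) = (k₁/k₂)·C_A^-0.5.
= (0.783×6.070^0.5) / (0.181×6.070) = 1.929/1.099 = 1.76.
The undesired path is higher order in A, so low C_A (CSTR or dilute feed) favours P.

1.76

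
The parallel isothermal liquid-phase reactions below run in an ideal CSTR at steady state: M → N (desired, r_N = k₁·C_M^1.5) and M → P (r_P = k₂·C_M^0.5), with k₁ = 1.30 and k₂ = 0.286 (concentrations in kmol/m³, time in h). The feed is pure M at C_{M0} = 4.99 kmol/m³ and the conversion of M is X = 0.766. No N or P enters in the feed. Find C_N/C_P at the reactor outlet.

5.31

Exit C_M = C_{M0}(1−X) = 4.99×0.234 = 1.168 kmol/m³.
In a CSTR the entire volume is at exit conditions, so r_N = 1.30×1.168^1.5 = 1.640 and r_P = 0.286×1.168^0.5 = 0.3090.
Overall selectivity = C_N/C_P = r_Nτ/(r_Pτ) = r_N/r_P = 5.31.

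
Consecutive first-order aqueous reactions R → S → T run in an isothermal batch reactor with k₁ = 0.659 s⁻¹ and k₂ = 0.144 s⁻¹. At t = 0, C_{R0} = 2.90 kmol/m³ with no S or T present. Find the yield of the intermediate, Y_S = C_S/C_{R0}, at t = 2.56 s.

For first-order series with pure R initially, C_S(t) = k₁C_{R0}/(k₂−k₁)·(e^(−k₁t) − e^(−k₂t)).
e^(−k₁t) = e^(−0.659×2.56) = e^(−1.687) = 0.1851; e^(−k₂t) = e^(−0.3686) = 0.6917.
C_S = 0.659×2.90/(0.144−0.659) × (0.1851−0.6917) = (-3.711)×(-0.5066) = 1.880 kmol/m³.
Y_S = C_S/C_{R0} = 1.880/2.90 = 0.648.

0.648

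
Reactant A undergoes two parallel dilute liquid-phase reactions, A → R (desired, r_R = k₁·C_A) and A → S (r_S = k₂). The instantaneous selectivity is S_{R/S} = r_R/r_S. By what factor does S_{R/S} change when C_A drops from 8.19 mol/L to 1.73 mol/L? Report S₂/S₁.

0.211

S_{R/S} = (k₁/k₂)·C_A, so S₂/S₁ = (C_{A,2}/C_{A,1}).
= 1.73/8.19 = 0.211.
Selectivity toward R falls as C_A falls — high-concentration operation is favoured.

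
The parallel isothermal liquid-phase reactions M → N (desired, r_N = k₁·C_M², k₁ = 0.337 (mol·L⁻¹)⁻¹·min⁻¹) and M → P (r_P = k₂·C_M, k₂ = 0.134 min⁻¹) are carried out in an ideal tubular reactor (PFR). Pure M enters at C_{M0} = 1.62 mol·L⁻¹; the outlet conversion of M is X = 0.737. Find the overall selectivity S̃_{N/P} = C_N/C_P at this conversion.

C_M = C_{M0}(1−X) = 0.4261 mol·L⁻¹.
Along a PFR/batch, dC_P/dC_M = −r_P/(r_N+r_P) = −k₂/(k₂+k₁·C_M).
Integrating from C_{M0} to C_M: C_P = (0.134/0.337)·ln[(0.134+0.337·1.62)/(0.134+0.337·0.426)] = 0.3976·ln(0.6799/0.2776) = 0.3562 mol·L⁻¹.
Then C_N = (C_{M0}−C_M) − C_P = 1.194 − 0.3562 = 0.8377 mol·L⁻¹.
S̃_{N/P} = C_N/C_P = 0.8377/0.3562 = 2.35.

2.35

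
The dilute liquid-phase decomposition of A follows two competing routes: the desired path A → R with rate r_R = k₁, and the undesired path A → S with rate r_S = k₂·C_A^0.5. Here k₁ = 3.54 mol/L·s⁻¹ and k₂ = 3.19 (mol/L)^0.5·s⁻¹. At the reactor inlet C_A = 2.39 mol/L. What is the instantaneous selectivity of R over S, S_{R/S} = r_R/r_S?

0.718

S_{R/S} = r_R/r_S = (k₁)/(k₂·C_A^0.5) = (k₁/k₂)·C_A^-0.5.
= (3.54) / (3.19×2.390^0.5) = 3.540/4.932 = 0.718.
The undesired path is higher order in A, so low C_A (CSTR or dilute feed) favours R.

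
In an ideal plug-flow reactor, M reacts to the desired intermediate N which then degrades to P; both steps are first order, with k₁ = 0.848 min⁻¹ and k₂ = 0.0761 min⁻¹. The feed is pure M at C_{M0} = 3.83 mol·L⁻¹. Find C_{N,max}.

Evaluating C_N at τ_opt = ln(k₂/k₁)/(k₂−k₁) gives C_{N,max}/C_{M0} = (k₁/k₂)^[k₂/(k₂−k₁)].
= (0.848/0.0761)^(0.0761/(0.0761−0.848)) = (11.14)^(-0.09859) = 0.7885.
C_{N,max} = 0.7885×3.83 = 3.02 mol·L⁻¹.

3.02 mol·L⁻¹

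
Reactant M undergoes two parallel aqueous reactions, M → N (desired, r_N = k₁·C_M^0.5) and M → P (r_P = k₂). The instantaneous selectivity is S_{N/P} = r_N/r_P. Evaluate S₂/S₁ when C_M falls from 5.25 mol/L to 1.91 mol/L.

0.603

S_{N/P} = (k₁/k₂)·C_M^0.5, so S₂/S₁ = (C_{M,2}/C_{M,1})^0.5.
= (1.91/5.25)^0.5 = (0.3638)^0.5 = 0.603.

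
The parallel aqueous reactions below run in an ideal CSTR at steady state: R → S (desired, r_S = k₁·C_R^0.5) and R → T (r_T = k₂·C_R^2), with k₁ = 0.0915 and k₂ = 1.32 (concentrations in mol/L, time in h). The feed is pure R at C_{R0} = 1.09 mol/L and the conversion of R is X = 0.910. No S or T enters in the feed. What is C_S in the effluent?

Exit C_R = C_{R0}(1−X) = 1.09×0.0900 = 0.09810 mol/L.
A CSTR operates uniformly at the exit composition, giving r_S = 0.02866 and r_T = 0.01270 (each k·C_R^n at C_R = 0.09810).
Fraction of consumed R going to S: r_S/(r_S+r_T) = 0.6929.
C_S = 0.6929·C_{R0}·X = 0.6929×1.09×0.910 = 0.687 mol/L.

0.687 mol/L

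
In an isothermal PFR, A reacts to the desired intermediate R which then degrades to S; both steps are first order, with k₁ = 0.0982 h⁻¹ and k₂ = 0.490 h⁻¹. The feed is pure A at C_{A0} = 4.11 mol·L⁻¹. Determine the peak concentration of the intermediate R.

Evaluating C_R at τ_opt = ln(k₂/k₁)/(k₂−k₁) gives C_{R,max}/C_{A0} = (k₁/k₂)^[k₂/(k₂−k₁)].
= (0.0982/0.490)^(0.490/(0.490−0.0982)) = (0.2004)^(1.251) = 0.1340.
C_{R,max} = 0.1340×4.11 = 0.551 mol·L⁻¹.

0.551 mol·L⁻¹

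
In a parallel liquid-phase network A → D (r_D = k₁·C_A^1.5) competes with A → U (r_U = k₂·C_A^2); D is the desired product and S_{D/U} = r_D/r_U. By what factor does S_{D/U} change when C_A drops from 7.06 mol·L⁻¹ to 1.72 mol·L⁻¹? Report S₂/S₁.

2.03

S_{D/U} = (k₁/k₂)·C_A^-0.5, so S₂/S₁ = (C_{A,2}/C_{A,1})^-0.5.
= (1.72/7.06)^(-0.5) = (0.2436)^(-0.5) = 2.03.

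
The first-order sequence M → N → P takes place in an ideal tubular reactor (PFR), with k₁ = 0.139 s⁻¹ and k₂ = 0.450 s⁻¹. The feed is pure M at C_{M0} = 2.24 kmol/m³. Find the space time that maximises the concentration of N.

3.78 s

For first-order series the maximum of C_N occurs at τ_opt = ln(k₂/k₁)/(k₂−k₁).
= ln(0.450/0.139)/(0.450−0.139) = ln(3.237)/0.3110 = 1.175/0.3110 = 3.78 s.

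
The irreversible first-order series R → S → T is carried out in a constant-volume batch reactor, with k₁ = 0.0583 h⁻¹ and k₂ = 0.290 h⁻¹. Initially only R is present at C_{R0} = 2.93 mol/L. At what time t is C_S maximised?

The intermediate peaks when r₁ = r₂, i.e. k₁e^(−k₁t) = k₂e^(−k₂t), giving t_opt = ln(k₂/k₁)/(k₂−k₁).
= ln(0.290/0.0583)/(0.290−0.0583) = ln(4.974)/0.2317 = 1.604/0.2317 = 6.92 h.

6.92 h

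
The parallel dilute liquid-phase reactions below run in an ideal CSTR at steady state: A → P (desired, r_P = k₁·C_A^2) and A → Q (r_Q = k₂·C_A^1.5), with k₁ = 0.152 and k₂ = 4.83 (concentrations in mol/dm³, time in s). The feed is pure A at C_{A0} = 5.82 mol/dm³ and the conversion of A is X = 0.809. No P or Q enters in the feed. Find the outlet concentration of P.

0.151 mol/dm³

Exit C_A = C_{A0}(1−X) = 5.82×0.191 = 1.112 mol/dm³.
Rates in a CSTR are evaluated at the outlet concentration: r_P = 0.152×1.112^2 = 0.1878, r_Q = 4.83×1.112^1.5 = 5.661.
Fraction of consumed A going to P: r_P/(r_P+r_Q) = 0.03211.
C_P = 0.03211·C_{A0}·X = 0.03211×5.82×0.809 = 0.151 mol/dm³.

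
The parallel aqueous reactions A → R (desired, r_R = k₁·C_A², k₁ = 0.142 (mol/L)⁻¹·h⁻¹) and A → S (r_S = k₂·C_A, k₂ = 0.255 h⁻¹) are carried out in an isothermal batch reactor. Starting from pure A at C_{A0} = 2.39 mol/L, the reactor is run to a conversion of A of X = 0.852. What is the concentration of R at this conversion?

C_A = C_{A0}(1−X) = 0.3537 mol/L.
Along a PFR/batch, dC_S/dC_A = −r_S/(r_R+r_S) = −k₂/(k₂+k₁·C_A).
Integrating from C_{A0} to C_A: C_S = (0.255/0.142)·ln[(0.255+0.142·2.39)/(0.255+0.142·0.354)] = 1.796·ln(0.5944/0.3052) = 1.197 mol/L.
Then C_R = (C_{A0}−C_A) − C_S = 2.036 − 1.197 = 0.8395 mol/L.

0.839 mol/L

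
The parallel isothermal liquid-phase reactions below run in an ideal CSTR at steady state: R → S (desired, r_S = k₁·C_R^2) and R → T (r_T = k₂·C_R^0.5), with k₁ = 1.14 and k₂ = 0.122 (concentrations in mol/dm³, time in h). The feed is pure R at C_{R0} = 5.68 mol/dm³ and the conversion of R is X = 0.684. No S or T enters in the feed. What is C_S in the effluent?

Exit C_R = C_{R0}(1−X) = 5.68×0.316 = 1.795 mol/dm³.
A CSTR operates uniformly at the exit composition, giving r_S = 3.673 and r_T = 0.1634 (each k·C_R^n at C_R = 1.795).
Fraction of consumed R going to S: r_S/(r_S+r_T) = 0.9574.
C_S = 0.9574·C_{R0}·X = 0.9574×5.68×0.684 = 3.72 mol/dm³.

3.72 mol/dm³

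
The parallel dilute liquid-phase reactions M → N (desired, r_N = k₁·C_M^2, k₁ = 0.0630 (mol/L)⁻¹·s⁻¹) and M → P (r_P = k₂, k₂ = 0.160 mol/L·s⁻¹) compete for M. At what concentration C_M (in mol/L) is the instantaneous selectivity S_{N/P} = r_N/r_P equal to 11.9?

S_{N/P} = (k₁/k₂)·C_M^2 ⇒ C_M = (S·k₂/k₁)^(0.5).
= (11.9×0.160/0.0630)^(0.5) = (30.22)^(0.5) = 5.50 mol/L.

5.50 mol/L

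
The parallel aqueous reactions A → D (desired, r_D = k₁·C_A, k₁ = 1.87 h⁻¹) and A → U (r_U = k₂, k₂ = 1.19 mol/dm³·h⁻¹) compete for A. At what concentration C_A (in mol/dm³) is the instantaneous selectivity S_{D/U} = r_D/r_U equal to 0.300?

S_{D/U} = (k₁/k₂)·C_A ⇒ C_A = S·k₂/k₁.
= 0.300×1.19/1.87 = 0.191 mol/dm³.

0.191 mol/dm³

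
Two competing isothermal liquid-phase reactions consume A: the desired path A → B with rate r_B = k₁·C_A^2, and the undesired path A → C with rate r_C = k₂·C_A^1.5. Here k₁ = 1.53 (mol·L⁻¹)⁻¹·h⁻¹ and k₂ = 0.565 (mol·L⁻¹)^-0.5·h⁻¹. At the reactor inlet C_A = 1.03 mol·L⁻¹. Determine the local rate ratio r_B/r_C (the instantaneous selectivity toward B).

S_{B/C} = r_B/r_C = (k₁·C_A^2)/(k₂·C_A^1.5) = (k₁/k₂)·C_A^0.5.
= (1.53×1.030^2) / (0.565×1.030^1.5) = 1.623/0.5906 = 2.75.

2.75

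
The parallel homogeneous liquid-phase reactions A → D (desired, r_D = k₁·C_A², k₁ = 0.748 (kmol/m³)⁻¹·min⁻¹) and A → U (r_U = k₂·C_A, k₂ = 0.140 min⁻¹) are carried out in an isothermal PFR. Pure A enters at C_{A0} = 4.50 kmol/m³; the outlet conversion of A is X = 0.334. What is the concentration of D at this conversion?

C_A = C_{A0}(1−X) = 2.997 kmol/m³.
Along a PFR/batch, dC_U/dC_A = −r_U/(r_D+r_U) = −k₂/(k₂+k₁·C_A).
Integrating from C_{A0} to C_A: C_U = (0.140/0.748)·ln[(0.140+0.748·4.50)/(0.140+0.748·3.00)] = 0.1872·ln(3.506/2.382) = 0.07237 kmol/m³.
Then C_D = (C_{A0}−C_A) − C_U = 1.503 − 0.07237 = 1.431 kmol/m³.

1.43 kmol/m³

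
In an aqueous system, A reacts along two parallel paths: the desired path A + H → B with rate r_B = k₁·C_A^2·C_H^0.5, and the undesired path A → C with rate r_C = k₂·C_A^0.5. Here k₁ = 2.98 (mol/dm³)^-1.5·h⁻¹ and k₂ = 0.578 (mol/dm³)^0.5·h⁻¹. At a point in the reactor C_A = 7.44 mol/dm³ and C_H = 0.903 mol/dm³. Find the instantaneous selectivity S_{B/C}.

S_{B/C} = r_B/r_C = (k₁·C_A^2·C_H^0.5)/(k₂·C_A^0.5) = (k₁/k₂)·C_A^1.5·C_H^0.5.
= (2.98×7.440^2×0.9030^0.5) / (0.578×7.440^0.5) = 156.7/1.577 = 99.4.

99.4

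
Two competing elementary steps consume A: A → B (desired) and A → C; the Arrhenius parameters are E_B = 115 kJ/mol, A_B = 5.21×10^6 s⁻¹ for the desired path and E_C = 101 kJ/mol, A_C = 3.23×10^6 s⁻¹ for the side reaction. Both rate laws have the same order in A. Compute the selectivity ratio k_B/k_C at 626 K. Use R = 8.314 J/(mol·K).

Since both paths have the same order in A, the concentration cancels and S_{B/C} = k_B/k_C = (A_B/A_C)·exp[(E_C−E_B)/(RT)].
(E_C−E_B)/(RT) = (101−115)×10³/(8.314×626) = -14000/5205 = -2.690.
k_B/k_C = (5.21×10^6/3.23×10^6)·exp(-2.690) = 1.613 × 0.06788 = 0.109.

0.109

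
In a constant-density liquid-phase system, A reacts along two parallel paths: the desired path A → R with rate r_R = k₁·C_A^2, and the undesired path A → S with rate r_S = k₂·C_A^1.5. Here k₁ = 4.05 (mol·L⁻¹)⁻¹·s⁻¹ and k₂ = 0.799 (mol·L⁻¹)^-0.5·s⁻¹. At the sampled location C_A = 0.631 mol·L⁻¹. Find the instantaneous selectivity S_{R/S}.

4.03

S_{R/S} = r_R/r_S = (k₁·C_A^2)/(k₂·C_A^1.5) = (k₁/k₂)·C_A^0.5.
= (4.05×0.6310^2) / (0.799×0.6310^1.5) = 1.613/0.4005 = 4.03.
Since the desired path is higher order in A, keeping C_A high (PFR or concentrated feed) favours R.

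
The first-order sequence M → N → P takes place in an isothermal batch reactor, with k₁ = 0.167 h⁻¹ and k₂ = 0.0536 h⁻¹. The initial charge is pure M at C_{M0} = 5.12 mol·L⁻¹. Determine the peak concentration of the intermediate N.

Evaluating C_N at t_opt = ln(k₂/k₁)/(k₂−k₁) gives C_{N,max}/C_{M0} = (k₁/k₂)^[k₂/(k₂−k₁)].
= (0.167/0.0536)^(0.0536/(0.0536−0.167)) = (3.116)^(-0.4727) = 0.5844.
C_{N,max} = 0.5844×5.12 = 2.99 mol·L⁻¹.

2.99 mol·L⁻¹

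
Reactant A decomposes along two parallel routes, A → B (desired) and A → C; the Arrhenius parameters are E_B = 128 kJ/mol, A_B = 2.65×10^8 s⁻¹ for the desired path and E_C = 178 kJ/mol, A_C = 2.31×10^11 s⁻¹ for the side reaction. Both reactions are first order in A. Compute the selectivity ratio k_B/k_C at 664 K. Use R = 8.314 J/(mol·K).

Since both paths have the same order in A, the concentration cancels and S_{B/C} = k_B/k_C = (A_B/A_C)·exp[(E_C−E_B)/(RT)].
(E_C−E_B)/(RT) = (178−128)×10³/(8.314×664) = 50000/5520 = 9.057.
k_B/k_C = (2.65×10^8/2.31×10^11)·exp(9.057) = 0.001147 × 8580 = 9.84.
Since E_B < E_C, lowering the temperature improves selectivity toward B.

9.84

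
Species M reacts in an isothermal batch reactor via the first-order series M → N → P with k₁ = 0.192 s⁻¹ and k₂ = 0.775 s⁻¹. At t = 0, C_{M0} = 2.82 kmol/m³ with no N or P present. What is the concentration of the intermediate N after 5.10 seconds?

For first-order series with pure M initially, C_N(t) = k₁C_{M0}/(k₂−k₁)·(e^(−k₁t) − e^(−k₂t)).
e^(−k₁t) = e^(−0.192×5.10) = e^(−0.9792) = 0.3756; e^(−k₂t) = e^(−3.952) = 0.01921.
C_N = 0.192×2.82/(0.775−0.192) × (0.3756−0.01921) = 0.9287×0.3564 = 0.3310 kmol/m³.

0.331 kmol/m³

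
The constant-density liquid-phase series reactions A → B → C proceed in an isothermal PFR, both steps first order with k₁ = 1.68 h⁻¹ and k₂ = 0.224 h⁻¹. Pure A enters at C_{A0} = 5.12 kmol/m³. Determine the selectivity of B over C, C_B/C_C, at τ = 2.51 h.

1.86

For first-order series with pure A initially, C_B(τ) = k₁C_{A0}/(k₂−k₁)·(e^(−k₁τ) − e^(−k₂τ)).
e^(−k₁τ) = e^(−1.68×2.51) = e^(−4.217) = 0.01475; e^(−k₂τ) = e^(−0.5622) = 0.5699.
C_B = 1.68×5.12/(0.224−1.68) × (0.01475−0.5699) = (-5.908)×(-0.5552) = 3.280 kmol/m³.
C_A = C_{A0}e^(−k₁τ) = 0.07550 kmol/m³, so C_C = C_{A0}−C_A−C_B = 1.765 kmol/m³; C_B/C_C = 1.86.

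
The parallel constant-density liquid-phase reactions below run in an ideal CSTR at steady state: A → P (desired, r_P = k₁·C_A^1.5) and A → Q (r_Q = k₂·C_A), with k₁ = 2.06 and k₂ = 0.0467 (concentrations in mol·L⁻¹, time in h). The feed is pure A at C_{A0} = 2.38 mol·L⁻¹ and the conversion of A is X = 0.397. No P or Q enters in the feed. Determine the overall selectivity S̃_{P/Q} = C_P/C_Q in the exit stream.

Exit C_A = C_{A0}(1−X) = 2.38×0.603 = 1.435 mol·L⁻¹.
A CSTR operates uniformly at the exit composition, giving r_P = 3.542 and r_Q = 0.06702 (each k·C_A^n at C_A = 1.435).
Overall selectivity = C_P/C_Q = r_Pτ/(r_Qτ) = r_P/r_Q = 52.8.

52.8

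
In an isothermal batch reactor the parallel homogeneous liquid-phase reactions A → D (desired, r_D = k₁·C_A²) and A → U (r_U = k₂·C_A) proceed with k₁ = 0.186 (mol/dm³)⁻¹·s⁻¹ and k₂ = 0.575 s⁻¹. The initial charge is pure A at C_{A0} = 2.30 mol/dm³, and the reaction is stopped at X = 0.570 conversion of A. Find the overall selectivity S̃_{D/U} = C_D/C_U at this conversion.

0.522

C_A = C_{A0}(1−X) = 0.9890 mol/dm³.
Along a PFR/batch, dC_U/dC_A = −r_U/(r_D+r_U) = −k₂/(k₂+k₁·C_A).
Integrating from C_{A0} to C_A: C_U = (0.575/0.186)·ln[(0.575+0.186·2.30)/(0.575+0.186·0.989)] = 3.091·ln(1.003/0.7590) = 0.8613 mol/dm³.
Then C_D = (C_{A0}−C_A) − C_U = 1.311 − 0.8613 = 0.4497 mol/dm³.
S̃_{D/U} = C_D/C_U = 0.4497/0.8613 = 0.522.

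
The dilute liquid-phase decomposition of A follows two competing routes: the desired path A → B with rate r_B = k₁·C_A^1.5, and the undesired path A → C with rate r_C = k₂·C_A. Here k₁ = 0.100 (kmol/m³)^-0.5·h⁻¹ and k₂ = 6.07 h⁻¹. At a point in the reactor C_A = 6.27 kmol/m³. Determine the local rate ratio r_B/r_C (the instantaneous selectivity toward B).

S_{B/C} = r_B/r_C = (k₁·C_A^1.5)/(k₂·C_A) = (k₁/k₂)·C_A^0.5.
= (0.100×6.270^1.5) / (6.07×6.270) = 1.570/38.06 = 0.0413.

0.0413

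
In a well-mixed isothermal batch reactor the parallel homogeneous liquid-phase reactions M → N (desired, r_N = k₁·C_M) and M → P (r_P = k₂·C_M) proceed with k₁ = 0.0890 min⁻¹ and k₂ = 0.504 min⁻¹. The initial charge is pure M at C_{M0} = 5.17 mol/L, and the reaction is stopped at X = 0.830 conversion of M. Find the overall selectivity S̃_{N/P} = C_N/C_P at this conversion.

C_M = C_{M0}(1−X) = 0.8789 mol/L.
Both paths are first order in M, so the instantaneous fraction to N is constant: dC_N/d(−C_M) = k₁/(k₁+k₂) = 0.1501.
C_N = 0.1501·(C_{M0}−C_M) = 0.1501×4.291 = 0.644 mol/L.
C_P = (C_{M0}−C_M)−C_N = 3.647 mol/L; S̃_{N/P} = 0.6440/3.647 = 0.177.

0.177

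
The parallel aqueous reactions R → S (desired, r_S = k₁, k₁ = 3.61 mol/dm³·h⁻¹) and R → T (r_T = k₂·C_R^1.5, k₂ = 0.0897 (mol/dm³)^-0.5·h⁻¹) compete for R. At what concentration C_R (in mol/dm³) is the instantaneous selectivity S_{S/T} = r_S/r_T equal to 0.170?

38.3 mol/dm³

S_{S/T} = (k₁/k₂)·C_R^-1.5 ⇒ C_R = (S·k₂/k₁)^(1/(-1.5)).
= (0.170×0.0897/3.61)^(-0.6667) = (0.004224)^(-0.6667) = 38.3 mol/dm³.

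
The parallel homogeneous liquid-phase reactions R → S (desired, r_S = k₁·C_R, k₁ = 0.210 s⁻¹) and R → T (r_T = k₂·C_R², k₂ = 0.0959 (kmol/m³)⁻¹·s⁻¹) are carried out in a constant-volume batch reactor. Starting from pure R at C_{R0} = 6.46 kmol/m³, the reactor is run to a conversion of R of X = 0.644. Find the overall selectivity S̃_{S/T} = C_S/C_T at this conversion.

0.527

C_R = C_{R0}(1−X) = 2.300 kmol/m³.
Along a PFR/batch, dC_S/dC_R = −r_S/(r_S+r_T) = −k₁/(k₁+k₂·C_R).
Integrating from C_{R0} to C_R: C_S = (0.210/0.0959)·ln[(0.210+0.0959·6.46)/(0.210+0.0959·2.30)] = 2.190·ln(0.8295/0.4305) = 1.436 kmol/m³.
C_T = (C_{R0}−C_R)−C_S = 2.724 kmol/m³; S̃_{S/T} = 1.436/2.724 = 0.527.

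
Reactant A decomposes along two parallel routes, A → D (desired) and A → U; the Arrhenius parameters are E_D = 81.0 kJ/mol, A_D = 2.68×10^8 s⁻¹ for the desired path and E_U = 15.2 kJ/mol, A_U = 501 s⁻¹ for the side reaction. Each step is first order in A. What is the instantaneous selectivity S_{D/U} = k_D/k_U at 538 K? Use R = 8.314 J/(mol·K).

0.219

Since both paths have the same order in A, the concentration cancels and S_{D/U} = k_D/k_U = (A_D/A_U)·exp[(E_U−E_D)/(RT)].
(E_U−E_D)/(RT) = (15.2−81.0)×10³/(8.314×538) = -65800/4473 = -14.71.
k_D/k_U = (2.68×10^8/501)·exp(-14.71) = 5.349×10^5 × 4.085×10^-7 = 0.219.
Since E_D > E_U, raising the temperature improves selectivity toward D.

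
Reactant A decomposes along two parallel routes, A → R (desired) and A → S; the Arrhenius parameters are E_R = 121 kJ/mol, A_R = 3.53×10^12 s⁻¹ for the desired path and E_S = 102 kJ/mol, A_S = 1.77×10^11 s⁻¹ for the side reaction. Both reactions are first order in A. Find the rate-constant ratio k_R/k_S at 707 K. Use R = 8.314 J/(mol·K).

k_R/k_S = (A_R/A_S)·exp[−(E_R−E_S)/(RT)] = (A_R/A_S)·exp[(E_S−E_R)/(RT)].
(E_S−E_R)/(RT) = (102−121)×10³/(8.314×707) = -19000/5878 = -3.232.
k_R/k_S = (3.53×10^12/1.77×10^11)·exp(-3.232) = 19.94 × 0.03946 = 0.787.
Since E_R > E_S, raising the temperature improves selectivity toward R.

0.787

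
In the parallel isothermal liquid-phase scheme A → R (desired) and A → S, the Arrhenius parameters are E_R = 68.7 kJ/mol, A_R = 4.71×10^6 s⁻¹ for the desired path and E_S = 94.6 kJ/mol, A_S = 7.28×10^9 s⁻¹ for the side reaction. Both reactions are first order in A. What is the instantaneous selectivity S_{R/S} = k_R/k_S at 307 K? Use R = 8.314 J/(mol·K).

k_R/k_S = (A_R/A_S)·exp[−(E_R−E_S)/(RT)] = (A_R/A_S)·exp[(E_S−E_R)/(RT)].
(E_S−E_R)/(RT) = (94.6−68.7)×10³/(8.314×307) = 25900/2552 = 10.15.
k_R/k_S = (4.71×10^6/7.28×10^9)·exp(10.15) = 6.470×10^-4 × 25523 = 16.5.
Since E_R < E_S, lowering the temperature improves selectivity toward R.

16.5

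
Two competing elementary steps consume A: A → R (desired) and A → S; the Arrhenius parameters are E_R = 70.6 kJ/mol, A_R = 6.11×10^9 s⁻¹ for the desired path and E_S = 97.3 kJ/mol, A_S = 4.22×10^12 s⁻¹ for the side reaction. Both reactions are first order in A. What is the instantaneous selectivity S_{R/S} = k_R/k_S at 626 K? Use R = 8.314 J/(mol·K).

With equal orders, S_{R/S} = k_R/k_S = (A_R/A_S)·exp[(E_S−E_R)/(RT)].
(E_S−E_R)/(RT) = (97.3−70.6)×10³/(8.314×626) = 26700/5205 = 5.130.
k_R/k_S = (6.11×10^9/4.22×10^12)·exp(5.130) = 0.001448 × 169.0 = 0.245.

0.245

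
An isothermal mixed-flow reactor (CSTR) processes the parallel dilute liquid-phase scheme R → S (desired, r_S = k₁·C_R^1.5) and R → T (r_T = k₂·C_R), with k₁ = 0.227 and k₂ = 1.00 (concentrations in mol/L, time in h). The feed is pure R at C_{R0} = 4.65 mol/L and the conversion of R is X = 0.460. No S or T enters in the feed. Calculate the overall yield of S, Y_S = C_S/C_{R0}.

0.122

Exit C_R = C_{R0}(1−X) = 4.65×0.540 = 2.511 mol/L.
In a CSTR the entire volume is at exit conditions, so r_S = 0.227×2.511^1.5 = 0.9032 and r_T = 1.00×2.511 = 2.511.
Fraction of consumed R going to S: r_S/(r_S+r_T) = 0.2645.
C_S = 0.2645·C_{R0}·X = 0.2645×4.65×0.460 = 0.566 mol/L; Y_S = C_S/C_{R0} = 0.122.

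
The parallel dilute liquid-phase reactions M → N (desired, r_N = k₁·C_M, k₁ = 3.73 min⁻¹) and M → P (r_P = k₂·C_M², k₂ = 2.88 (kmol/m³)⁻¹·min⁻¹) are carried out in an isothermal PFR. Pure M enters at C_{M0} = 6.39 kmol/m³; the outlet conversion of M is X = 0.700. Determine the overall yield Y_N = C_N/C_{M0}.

0.177

C_M = C_{M0}(1−X) = 1.917 kmol/m³.
Along a PFR/batch, dC_N/dC_M = −r_N/(r_N+r_P) = −k₁/(k₁+k₂·C_M).
Integrating from C_{M0} to C_M: C_N = (3.73/2.88)·ln[(3.73+2.88·6.39)/(3.73+2.88·1.92)] = 1.295·ln(22.13/9.251) = 1.130 kmol/m³.
Y_N = C_N/C_{M0} = 1.130/6.39 = 0.177.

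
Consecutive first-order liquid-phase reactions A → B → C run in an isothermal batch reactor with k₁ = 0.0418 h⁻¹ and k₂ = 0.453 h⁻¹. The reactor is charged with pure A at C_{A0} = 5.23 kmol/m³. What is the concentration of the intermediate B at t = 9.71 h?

Solving the coupled first-order balances gives C_B(t) = [k₁/(k₂−k₁)]·C_{A0}·(e^(−k₁t) − e^(−k₂t)).
e^(−k₁t) = e^(−0.0418×9.71) = e^(−0.4059) = 0.6664; e^(−k₂t) = e^(−4.399) = 0.01229.
C_B = 0.0418×5.23/(0.453−0.0418) × (0.6664−0.01229) = 0.5316×0.6541 = 0.3478 kmol/m³.

0.348 kmol/m³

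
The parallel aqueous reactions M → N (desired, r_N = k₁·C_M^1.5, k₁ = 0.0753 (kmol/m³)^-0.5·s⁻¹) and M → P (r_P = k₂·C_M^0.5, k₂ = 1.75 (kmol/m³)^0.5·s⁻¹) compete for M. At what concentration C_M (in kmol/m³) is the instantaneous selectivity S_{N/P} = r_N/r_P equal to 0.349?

S_{N/P} = (k₁/k₂)·C_M ⇒ C_M = S·k₂/k₁.
= 0.349×1.75/0.0753 = 8.11 kmol/m³.

8.11 kmol/m³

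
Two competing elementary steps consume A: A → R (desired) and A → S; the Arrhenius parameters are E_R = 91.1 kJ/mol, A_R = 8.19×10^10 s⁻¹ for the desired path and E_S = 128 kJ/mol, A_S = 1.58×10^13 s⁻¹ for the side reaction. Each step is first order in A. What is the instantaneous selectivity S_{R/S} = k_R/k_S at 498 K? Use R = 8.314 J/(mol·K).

38.5

With equal orders, S_{R/S} = k_R/k_S = (A_R/A_S)·exp[(E_S−E_R)/(RT)].
(E_S−E_R)/(RT) = (128−91.1)×10³/(8.314×498) = 36900/4140 = 8.912.
k_R/k_S = (8.19×10^10/1.58×10^13)·exp(8.912) = 0.005184 × 7422 = 38.5.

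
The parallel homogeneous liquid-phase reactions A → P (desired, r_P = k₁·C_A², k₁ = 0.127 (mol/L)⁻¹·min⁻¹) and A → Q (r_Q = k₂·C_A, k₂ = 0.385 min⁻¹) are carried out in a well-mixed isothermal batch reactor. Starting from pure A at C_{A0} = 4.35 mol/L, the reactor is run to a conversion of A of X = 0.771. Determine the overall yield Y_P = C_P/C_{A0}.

C_A = C_{A0}(1−X) = 0.9961 mol/L.
Along a PFR/batch, dC_Q/dC_A = −r_Q/(r_P+r_Q) = −k₂/(k₂+k₁·C_A).
Integrating from C_{A0} to C_A: C_Q = (0.385/0.127)·ln[(0.385+0.127·4.35)/(0.385+0.127·0.996)] = 3.031·ln(0.9375/0.5115) = 1.836 mol/L.
Then C_P = (C_{A0}−C_A) − C_Q = 3.354 − 1.836 = 1.517 mol/L.
Y_P = C_P/C_{A0} = 1.517/4.35 = 0.349.

0.349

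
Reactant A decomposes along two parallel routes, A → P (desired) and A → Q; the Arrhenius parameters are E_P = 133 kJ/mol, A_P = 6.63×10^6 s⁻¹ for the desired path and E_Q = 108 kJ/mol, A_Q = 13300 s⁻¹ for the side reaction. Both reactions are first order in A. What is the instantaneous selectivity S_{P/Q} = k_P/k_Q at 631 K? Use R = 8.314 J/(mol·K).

k_P/k_Q = (A_P/A_Q)·exp[−(E_P−E_Q)/(RT)] = (A_P/A_Q)·exp[(E_Q−E_P)/(RT)].
(E_Q−E_P)/(RT) = (108−133)×10³/(8.314×631) = -25000/5246 = -4.765.
k_P/k_Q = (6.63×10^6/13300)·exp(-4.765) = 498.5 × 0.008519 = 4.25.

4.25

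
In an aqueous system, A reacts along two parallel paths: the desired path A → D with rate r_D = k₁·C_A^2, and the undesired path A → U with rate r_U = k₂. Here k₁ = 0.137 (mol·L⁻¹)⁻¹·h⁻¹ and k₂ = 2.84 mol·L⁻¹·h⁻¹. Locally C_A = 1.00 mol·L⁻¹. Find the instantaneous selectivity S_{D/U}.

S_{D/U} = r_D/r_U = (k₁·C_A^2)/(k₂) = (k₁/k₂)·C_A^2.
= (0.137×1.000^2) / (2.84) = 0.1370/2.840 = 0.0482.

0.0482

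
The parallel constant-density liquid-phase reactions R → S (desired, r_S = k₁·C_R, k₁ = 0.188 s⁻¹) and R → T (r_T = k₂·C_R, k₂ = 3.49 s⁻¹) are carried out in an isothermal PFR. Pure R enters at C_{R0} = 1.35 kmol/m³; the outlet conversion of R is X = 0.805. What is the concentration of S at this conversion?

0.0555 kmol/m³

C_R = C_{R0}(1−X) = 0.2632 kmol/m³.
Both paths are first order in R, so the instantaneous fraction to S is constant: dC_S/d(−C_R) = k₁/(k₁+k₂) = 0.05111.
C_S = 0.05111·(C_{R0}−C_R) = 0.05111×1.087 = 0.0555 kmol/m³.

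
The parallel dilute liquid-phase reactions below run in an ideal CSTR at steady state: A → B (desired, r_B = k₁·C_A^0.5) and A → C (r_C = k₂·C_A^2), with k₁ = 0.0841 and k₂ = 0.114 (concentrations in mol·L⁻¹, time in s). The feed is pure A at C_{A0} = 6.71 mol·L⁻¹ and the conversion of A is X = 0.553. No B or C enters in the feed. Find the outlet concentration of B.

0.461 mol·L⁻¹

Exit C_A = C_{A0}(1−X) = 6.71×0.447 = 2.999 mol·L⁻¹.
In a CSTR the entire volume is at exit conditions, so r_B = 0.0841×2.999^0.5 = 0.1457 and r_C = 0.114×2.999^2 = 1.026.
Fraction of consumed A going to B: r_B/(r_B+r_C) = 0.1244.
C_B = 0.1244·C_{A0}·X = 0.1244×6.71×0.553 = 0.461 mol·L⁻¹.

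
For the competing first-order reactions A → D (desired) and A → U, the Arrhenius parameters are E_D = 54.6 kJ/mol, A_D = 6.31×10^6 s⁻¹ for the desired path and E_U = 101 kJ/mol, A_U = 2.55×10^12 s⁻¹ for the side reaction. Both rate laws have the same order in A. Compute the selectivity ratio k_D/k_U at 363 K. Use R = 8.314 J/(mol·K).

11.8

Since both paths have the same order in A, the concentration cancels and S_{D/U} = k_D/k_U = (A_D/A_U)·exp[(E_U−E_D)/(RT)].
(E_U−E_D)/(RT) = (101−54.6)×10³/(8.314×363) = 46400/3018 = 15.37.
k_D/k_U = (6.31×10^6/2.55×10^12)·exp(15.37) = 2.475×10^-6 × 4.754×10^6 = 11.8.
Since E_D < E_U, lowering the temperature improves selectivity toward D.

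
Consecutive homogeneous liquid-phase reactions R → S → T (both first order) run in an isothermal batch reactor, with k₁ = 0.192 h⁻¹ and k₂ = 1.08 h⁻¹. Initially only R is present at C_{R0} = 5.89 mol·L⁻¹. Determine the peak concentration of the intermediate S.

At the optimum, C_{S,max}/C_{R0} = (k₁/k₂)^[k₂/(k₂−k₁)].
= (0.192/1.08)^(1.08/(1.08−0.192)) = (0.1778)^(1.216) = 0.1224.
C_{S,max} = 0.1224×5.89 = 0.721 mol·L⁻¹.

0.721 mol·L⁻¹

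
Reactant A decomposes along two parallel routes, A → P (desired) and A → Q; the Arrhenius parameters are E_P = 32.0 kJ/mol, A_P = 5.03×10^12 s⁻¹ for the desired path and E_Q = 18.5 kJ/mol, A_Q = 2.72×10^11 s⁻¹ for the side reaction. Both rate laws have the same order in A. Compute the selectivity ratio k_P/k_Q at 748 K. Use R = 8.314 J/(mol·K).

2.11

k_P/k_Q = (A_P/A_Q)·exp[−(E_P−E_Q)/(RT)] = (A_P/A_Q)·exp[(E_Q−E_P)/(RT)].
(E_Q−E_P)/(RT) = (18.5−32.0)×10³/(8.314×748) = -13500/6219 = -2.171.
k_P/k_Q = (5.03×10^12/2.72×10^11)·exp(-2.171) = 18.49 × 0.1141 = 2.11.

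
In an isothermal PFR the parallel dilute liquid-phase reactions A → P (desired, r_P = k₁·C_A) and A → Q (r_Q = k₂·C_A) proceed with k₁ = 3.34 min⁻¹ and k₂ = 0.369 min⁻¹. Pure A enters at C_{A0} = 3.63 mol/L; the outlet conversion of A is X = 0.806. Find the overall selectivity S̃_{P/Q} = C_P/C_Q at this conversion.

9.05

C_A = C_{A0}(1−X) = 0.7042 mol/L.
Both paths are first order in A, so the instantaneous fraction to P is constant: dC_P/d(−C_A) = k₁/(k₁+k₂) = 0.9005.
C_P = 0.9005·(C_{A0}−C_A) = 0.9005×2.926 = 2.63 mol/L.
C_Q = (C_{A0}−C_A)−C_P = 0.2911 mol/L; S̃_{P/Q} = 2.635/0.2911 = 9.05.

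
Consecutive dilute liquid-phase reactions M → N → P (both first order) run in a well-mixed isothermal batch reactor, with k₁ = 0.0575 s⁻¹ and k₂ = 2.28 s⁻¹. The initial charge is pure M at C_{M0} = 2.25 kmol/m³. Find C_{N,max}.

For a first-order series the maximum intermediate yield is C_{N,max}/C_{M0} = (k₁/k₂)^[k₂/(k₂−k₁)].
= (0.0575/2.28)^(2.28/(2.28−0.0575)) = (0.02522)^(1.026) = 0.02293.
C_{N,max} = 0.02293×2.25 = 0.0516 kmol/m³.

0.0516 kmol/m³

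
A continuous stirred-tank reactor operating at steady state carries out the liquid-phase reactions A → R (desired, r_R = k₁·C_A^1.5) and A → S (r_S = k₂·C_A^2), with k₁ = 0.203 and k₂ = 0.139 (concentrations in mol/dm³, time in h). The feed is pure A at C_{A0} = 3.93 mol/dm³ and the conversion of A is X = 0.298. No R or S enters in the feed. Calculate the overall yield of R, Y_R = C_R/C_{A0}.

Exit C_A = C_{A0}(1−X) = 3.93×0.702 = 2.759 mol/dm³.
In a CSTR the entire volume is at exit conditions, so r_R = 0.203×2.759^1.5 = 0.9302 and r_S = 0.139×2.759^2 = 1.058.
Fraction of consumed A going to R: r_R/(r_R+r_S) = 0.4679.
C_R = 0.4679·C_{A0}·X = 0.4679×3.93×0.298 = 0.548 mol/dm³; Y_R = C_R/C_{A0} = 0.139.

0.139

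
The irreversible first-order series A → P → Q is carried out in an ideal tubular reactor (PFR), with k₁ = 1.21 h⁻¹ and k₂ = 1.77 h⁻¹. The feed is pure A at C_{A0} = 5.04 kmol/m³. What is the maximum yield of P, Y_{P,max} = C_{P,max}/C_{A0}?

0.301

For a first-order series the maximum intermediate yield is C_{P,max}/C_{A0} = (k₁/k₂)^[k₂/(k₂−k₁)].
= (1.21/1.77)^(1.77/(1.77−1.21)) = (0.6836)^(3.161) = 0.3005.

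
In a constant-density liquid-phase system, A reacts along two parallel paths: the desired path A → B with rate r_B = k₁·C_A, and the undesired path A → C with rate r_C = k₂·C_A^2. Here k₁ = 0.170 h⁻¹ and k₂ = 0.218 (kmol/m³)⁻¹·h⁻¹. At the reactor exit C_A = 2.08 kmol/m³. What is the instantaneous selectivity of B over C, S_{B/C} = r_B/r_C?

0.375

S_{B/C} = r_B/r_C = (k₁·C_A)/(k₂·C_A^2) = (k₁/k₂)·C_A⁻¹.
= (0.170×2.080) / (0.218×2.080^2) = 0.3536/0.9432 = 0.375.
The undesired path is higher order in A, so low C_A (CSTR or dilute feed) favours B.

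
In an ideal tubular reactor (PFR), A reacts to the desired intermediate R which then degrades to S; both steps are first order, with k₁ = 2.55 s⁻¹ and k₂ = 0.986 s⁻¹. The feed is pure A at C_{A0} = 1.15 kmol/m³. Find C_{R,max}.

For a first-order series the maximum intermediate yield is C_{R,max}/C_{A0} = (k₁/k₂)^[k₂/(k₂−k₁)].
= (2.55/0.986)^(0.986/(0.986−2.55)) = (2.586)^(-0.6304) = 0.5493.
C_{R,max} = 0.5493×1.15 = 0.632 kmol/m³.

0.632 kmol/m³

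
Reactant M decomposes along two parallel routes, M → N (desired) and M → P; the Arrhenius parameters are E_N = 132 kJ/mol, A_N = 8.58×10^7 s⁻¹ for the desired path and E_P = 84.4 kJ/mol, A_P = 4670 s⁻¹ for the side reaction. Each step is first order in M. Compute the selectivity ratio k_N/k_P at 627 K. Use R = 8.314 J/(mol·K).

1.99

With equal orders, S_{N/P} = k_N/k_P = (A_N/A_P)·exp[(E_P−E_N)/(RT)].
(E_P−E_N)/(RT) = (84.4−132)×10³/(8.314×627) = -47600/5213 = -9.131.
k_N/k_P = (8.58×10^7/4670)·exp(-9.131) = 18373 × 1.082×10^-4 = 1.99.
Since E_N > E_P, raising the temperature improves selectivity toward N.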